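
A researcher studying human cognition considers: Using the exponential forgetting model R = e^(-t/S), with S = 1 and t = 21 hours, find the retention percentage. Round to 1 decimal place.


R = e^(-t/S)
-t/S = -21/1 = -21.0
R = e^(-21.0) = 0.0
Percentage = 0.0 * 100
= 0.0


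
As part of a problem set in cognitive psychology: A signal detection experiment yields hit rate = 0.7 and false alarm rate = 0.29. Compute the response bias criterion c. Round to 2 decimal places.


c = -0.5 * (z(HR) + z(FAR))
z(0.7) = 0.5244
z(0.29) = -0.5534
c = -0.5 * (0.5244 + -0.5534)
= -0.5 * -0.029
= 0.01


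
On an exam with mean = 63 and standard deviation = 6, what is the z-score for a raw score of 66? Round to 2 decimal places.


z = (X - mu) / sigma
= (66 - 63) / 6
= 3 / 6
= 0.50


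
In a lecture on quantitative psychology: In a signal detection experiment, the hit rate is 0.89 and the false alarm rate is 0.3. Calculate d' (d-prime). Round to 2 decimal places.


d' = z(HR) - z(FAR)
z(0.89) = 1.2265
z(0.3) = -0.5244
d' = 1.2265 - -0.5244
= 1.75


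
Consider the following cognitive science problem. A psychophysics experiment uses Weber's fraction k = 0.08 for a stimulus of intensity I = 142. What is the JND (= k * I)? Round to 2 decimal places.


JND = k * I
JND = 0.08 * 142
= 11.36


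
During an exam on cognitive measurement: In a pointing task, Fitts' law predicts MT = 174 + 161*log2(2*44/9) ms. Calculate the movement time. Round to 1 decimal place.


MT = 174 + 161 * log2(2*44/9)
2D/W = 9.777778
log2(9.777778) = 3.2895
MT = 174 + 161 * 3.2895
= 703.6 ms


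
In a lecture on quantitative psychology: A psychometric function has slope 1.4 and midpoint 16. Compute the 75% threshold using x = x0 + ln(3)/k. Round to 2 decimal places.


At P = 0.75: 0.75 = 1/(1 + e^(-k*(x-x0)))
Solving: e^(-k*(x-x0)) = 1/3
x = x0 + ln(3)/k
ln(3) = 1.0986
x = 16 + 1.0986/1.4
= 16 + 0.7847
= 16.78


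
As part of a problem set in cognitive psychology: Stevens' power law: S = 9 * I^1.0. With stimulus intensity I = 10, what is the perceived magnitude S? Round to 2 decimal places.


S = 9 * 10^1.0
10^1.0 = 10.0
S = 9 * 10.0
= 90.00


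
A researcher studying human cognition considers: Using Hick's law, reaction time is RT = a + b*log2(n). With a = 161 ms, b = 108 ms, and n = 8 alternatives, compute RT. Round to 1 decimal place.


RT = 161 + 108 * log2(8)
log2(8) = 3.0
RT = 161 + 108 * 3.0
= 161 + 324.0
= 485.0 ms


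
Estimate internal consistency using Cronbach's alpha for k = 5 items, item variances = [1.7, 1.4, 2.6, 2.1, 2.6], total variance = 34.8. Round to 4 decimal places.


alpha = (k/(k-1)) * (1 - sum(s_i^2)/s_total^2)
sum(item variances) = 10.4
k/(k-1) = 5/4 = 1.25
1 - 10.4/34.8 = 1 - 0.298851 = 0.701149
alpha = 1.25 * 0.701149
= 0.8764


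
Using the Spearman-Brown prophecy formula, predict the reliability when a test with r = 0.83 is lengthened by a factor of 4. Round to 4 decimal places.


r_new = n*r / (1 + (n-1)*r)
Numerator = 4 * 0.83 = 3.32
Denominator = 1 + 3 * 0.83 = 3.49
r_new = 3.32 / 3.49
= 0.9513


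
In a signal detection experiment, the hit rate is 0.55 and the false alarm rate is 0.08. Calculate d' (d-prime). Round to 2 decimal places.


d' = z(HR) - z(FAR)
z(0.55) = 0.1257
z(0.08) = -1.4051
d' = 0.1257 - -1.4051
= 1.53


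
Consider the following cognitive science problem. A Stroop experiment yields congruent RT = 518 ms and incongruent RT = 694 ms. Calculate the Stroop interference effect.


Stroop effect = RT(incongruent) - RT(congruent)
= 694 - 518
= 176 ms


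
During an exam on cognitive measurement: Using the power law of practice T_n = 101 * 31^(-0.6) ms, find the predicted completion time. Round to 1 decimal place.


T_n = 101 * 31^(-0.6)
31^(-0.6) = 0.127404
T_n = 101 * 0.127404
= 12.9 ms


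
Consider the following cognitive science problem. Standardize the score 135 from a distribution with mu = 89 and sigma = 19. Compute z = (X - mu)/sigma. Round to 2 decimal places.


z = (X - mu) / sigma
= (135 - 89) / 19
= 46 / 19
= 2.42


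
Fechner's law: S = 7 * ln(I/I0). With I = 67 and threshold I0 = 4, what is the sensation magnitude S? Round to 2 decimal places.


S = 7 * ln(67/4)
I/I0 = 16.75
ln(16.75) = 2.8184
S = 7 * 2.8184
= 19.73


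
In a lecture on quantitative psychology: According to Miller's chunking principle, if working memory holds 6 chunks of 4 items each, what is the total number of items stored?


Total items = chunks * items_per_chunk
= 6 * 4
= 24


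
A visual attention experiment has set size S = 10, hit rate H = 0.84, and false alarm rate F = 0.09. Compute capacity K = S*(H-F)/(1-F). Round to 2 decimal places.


K = S * (H - F) / (1 - F)
H - F = 0.75
1 - F = 0.91
K = 10 * 0.75 / 0.91
= 8.24


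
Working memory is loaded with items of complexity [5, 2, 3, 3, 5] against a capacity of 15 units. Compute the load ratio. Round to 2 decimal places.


Total complexity = 5 + 2 + 3 + 3 + 5 = 18
Load = total / capacity = 18 / 15
= 1.20


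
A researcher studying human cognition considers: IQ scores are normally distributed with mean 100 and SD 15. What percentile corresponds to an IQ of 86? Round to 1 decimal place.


z = (IQ - mean) / SD
z = (86 - 100) / 15 = -0.9333
Percentile = Phi(-0.9333) * 100
Phi(-0.9333) = 0.175333
= 17.5


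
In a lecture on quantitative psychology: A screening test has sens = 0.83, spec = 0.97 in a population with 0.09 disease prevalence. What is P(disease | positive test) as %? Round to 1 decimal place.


PPV = (sens * prev) / (sens * prev + (1-spec) * (1-prev))
Numerator = 0.83 * 0.09 = 0.0747
P(positive and no disease) = (1 - spec) * (1 - prev) = (1 - 0.97) * (1 - 0.09) = 0.0273
Denominator = 0.0747 + 0.0273 = 0.102
PPV = 0.0747 / 0.102 = 0.732353
As percentage = 73.2


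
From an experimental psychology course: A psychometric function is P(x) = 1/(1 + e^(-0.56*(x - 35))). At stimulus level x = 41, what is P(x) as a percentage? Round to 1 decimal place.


P(x) = 1/(1 + e^(-0.56*(41 - 35)))
Exponent = -0.56 * 6 = -3.36
e^(-3.36) = 0.034735
P = 1/(1 + 0.034735) = 0.966431
Percentage = 96.6


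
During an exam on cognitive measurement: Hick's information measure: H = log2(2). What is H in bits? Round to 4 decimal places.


H = log2(n)
H = log2(2)
= 1.0000


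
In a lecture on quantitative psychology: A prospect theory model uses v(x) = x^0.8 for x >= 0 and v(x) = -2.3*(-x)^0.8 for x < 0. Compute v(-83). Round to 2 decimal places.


Since x = -83 < 0, use v(x) = -lambda*(-x)^alpha
(-x) = 83
83^0.8 = 34.2975
v(-83) = -2.3 * 34.2975
= -78.88


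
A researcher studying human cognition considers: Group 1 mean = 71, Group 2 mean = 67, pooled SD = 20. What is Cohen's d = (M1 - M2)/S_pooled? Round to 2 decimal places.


Cohen's d = (M1 - M2) / S_pooled
= (71 - 67) / 20
= 4 / 20
= 0.20


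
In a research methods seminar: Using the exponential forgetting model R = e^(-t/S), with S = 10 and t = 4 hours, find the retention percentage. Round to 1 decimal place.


R = e^(-t/S)
-t/S = -4/10 = -0.4
R = e^(-0.4) = 0.67032
Percentage = 0.67032 * 100
= 67.0


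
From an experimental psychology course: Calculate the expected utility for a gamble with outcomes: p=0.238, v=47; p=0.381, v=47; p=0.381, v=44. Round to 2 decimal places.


EU = sum(p_i * v_i)
0.238 * 47 = 11.186
0.381 * 47 = 17.907
0.381 * 44 = 16.764
EU = 11.186 + 17.907 + 16.764
= 45.86


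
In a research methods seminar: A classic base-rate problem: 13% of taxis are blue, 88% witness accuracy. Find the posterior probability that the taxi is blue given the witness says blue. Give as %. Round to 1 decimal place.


P(blue | says blue) = P(says blue | blue)*P(blue) / [P(says blue | blue)*P(blue) + P(says blue | not blue)*P(not blue)]
Numerator = 0.88 * 0.13 = 0.1144
False identification = 0.12 * 0.87 = 0.1044
P = 0.1144 / (0.1144 + 0.1044)
= 0.1144 / 0.2188
As percentage = 52.3


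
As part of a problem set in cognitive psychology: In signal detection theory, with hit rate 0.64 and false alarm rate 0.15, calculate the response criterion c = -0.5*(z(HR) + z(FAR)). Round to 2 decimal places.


c = -0.5 * (z(HR) + z(FAR))
z(0.64) = 0.3585
z(0.15) = -1.0364
c = -0.5 * (0.3585 + -1.0364)
= -0.5 * -0.6779
= 0.34


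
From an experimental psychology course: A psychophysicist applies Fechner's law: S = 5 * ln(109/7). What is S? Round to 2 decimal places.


S = 5 * ln(109/7)
I/I0 = 15.571429
ln(15.571429) = 2.7454
S = 5 * 2.7454
= 13.73


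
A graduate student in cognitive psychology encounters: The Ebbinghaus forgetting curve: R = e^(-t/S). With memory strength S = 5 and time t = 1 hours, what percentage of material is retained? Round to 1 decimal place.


R = e^(-t/S)
-t/S = -1/5 = -0.2
R = e^(-0.2) = 0.818731
Percentage = 0.818731 * 100
= 81.9


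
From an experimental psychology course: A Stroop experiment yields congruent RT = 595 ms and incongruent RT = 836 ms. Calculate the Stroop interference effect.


Stroop effect = RT(incongruent) - RT(congruent)
= 836 - 595
= 241 ms


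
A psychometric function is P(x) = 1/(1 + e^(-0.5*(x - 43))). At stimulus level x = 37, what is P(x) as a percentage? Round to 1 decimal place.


P(x) = 1/(1 + e^(-0.5*(37 - 43)))
Exponent = -0.5 * -6 = 3.0
e^(3.0) = 20.085537
P = 1/(1 + 20.085537) = 0.047426
Percentage = 4.7


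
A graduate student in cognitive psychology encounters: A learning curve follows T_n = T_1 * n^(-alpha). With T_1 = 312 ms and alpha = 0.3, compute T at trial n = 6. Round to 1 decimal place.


T_n = 312 * 6^(-0.3)
6^(-0.3) = 0.584191
T_n = 312 * 0.584191
= 182.3 ms


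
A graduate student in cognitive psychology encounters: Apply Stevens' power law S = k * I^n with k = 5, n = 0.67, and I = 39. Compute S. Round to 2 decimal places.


S = 5 * 39^0.67
39^0.67 = 11.6416
S = 5 * 11.6416
= 58.21


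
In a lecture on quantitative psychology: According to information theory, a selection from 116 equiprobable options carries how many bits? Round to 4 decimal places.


H = log2(n)
H = log2(116)
= 6.8580


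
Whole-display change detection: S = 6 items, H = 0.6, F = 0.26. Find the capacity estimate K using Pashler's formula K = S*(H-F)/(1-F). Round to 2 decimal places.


K = S * (H - F) / (1 - F)
H - F = 0.34
1 - F = 0.74
K = 6 * 0.34 / 0.74
= 2.76


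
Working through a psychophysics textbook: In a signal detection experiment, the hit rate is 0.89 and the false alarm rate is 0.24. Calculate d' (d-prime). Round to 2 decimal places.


d' = z(HR) - z(FAR)
z(0.89) = 1.2265
z(0.24) = -0.7063
d' = 1.2265 - -0.7063
= 1.93


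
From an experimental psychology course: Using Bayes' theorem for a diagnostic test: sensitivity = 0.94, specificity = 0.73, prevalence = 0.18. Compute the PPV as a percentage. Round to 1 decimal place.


PPV = (sens * prev) / (sens * prev + (1-spec) * (1-prev))
Numerator = 0.94 * 0.18 = 0.1692
P(positive and no disease) = (1 - spec) * (1 - prev) = (1 - 0.73) * (1 - 0.18) = 0.2214
Denominator = 0.1692 + 0.2214 = 0.3906
PPV = 0.1692 / 0.3906 = 0.43318
As percentage = 43.3


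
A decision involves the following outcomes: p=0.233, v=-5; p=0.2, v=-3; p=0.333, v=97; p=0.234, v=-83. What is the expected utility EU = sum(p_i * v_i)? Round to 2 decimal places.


EU = sum(p_i * v_i)
0.233 * -5 = -1.165
0.2 * -3 = -0.6
0.333 * 97 = 32.301
0.234 * -83 = -19.422
EU = -1.165 + -0.6 + 32.301 + -19.422
= 11.11


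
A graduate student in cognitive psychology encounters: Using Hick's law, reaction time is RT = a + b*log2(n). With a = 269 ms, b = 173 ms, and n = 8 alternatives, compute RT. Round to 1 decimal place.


RT = 269 + 173 * log2(8)
log2(8) = 3.0
RT = 269 + 173 * 3.0
= 269 + 519.0
= 788.0 ms


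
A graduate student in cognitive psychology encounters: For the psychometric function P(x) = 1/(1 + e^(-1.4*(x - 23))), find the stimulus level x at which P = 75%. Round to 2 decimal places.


At P = 0.75: 0.75 = 1/(1 + e^(-k*(x-x0)))
Solving: e^(-k*(x-x0)) = 1/3
x = x0 + ln(3)/k
ln(3) = 1.0986
x = 23 + 1.0986/1.4
= 23 + 0.7847
= 23.78


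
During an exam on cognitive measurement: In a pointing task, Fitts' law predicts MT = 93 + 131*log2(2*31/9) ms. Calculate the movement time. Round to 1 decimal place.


MT = 93 + 131 * log2(2*31/9)
2D/W = 6.888889
log2(6.888889) = 2.7843
MT = 93 + 131 * 2.7843
= 457.7 ms


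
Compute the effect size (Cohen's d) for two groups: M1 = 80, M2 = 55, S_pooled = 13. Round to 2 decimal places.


Cohen's d = (M1 - M2) / S_pooled
= (80 - 55) / 13
= 25 / 13
= 1.92


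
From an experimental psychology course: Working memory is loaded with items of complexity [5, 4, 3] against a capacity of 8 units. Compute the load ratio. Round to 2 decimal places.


Total complexity = 5 + 4 + 3 = 12
Load = total / capacity = 12 / 8
= 1.50


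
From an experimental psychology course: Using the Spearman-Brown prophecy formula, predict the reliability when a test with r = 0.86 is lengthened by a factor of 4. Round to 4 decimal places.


r_new = n*r / (1 + (n-1)*r)
Numerator = 4 * 0.86 = 3.44
Denominator = 1 + 3 * 0.86 = 3.58
r_new = 3.44 / 3.58
= 0.9609


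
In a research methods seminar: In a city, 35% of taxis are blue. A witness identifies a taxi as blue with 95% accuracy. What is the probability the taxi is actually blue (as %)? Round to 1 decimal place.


P(blue | says blue) = P(says blue | blue)*P(blue) / [P(says blue | blue)*P(blue) + P(says blue | not blue)*P(not blue)]
Numerator = 0.95 * 0.35 = 0.3325
False identification = 0.05 * 0.65 = 0.0325
P = 0.3325 / (0.3325 + 0.0325)
= 0.3325 / 0.365
As percentage = 91.1


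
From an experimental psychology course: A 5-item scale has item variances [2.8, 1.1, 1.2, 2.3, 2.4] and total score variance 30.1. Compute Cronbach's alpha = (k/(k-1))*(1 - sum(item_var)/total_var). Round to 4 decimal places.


alpha = (k/(k-1)) * (1 - sum(s_i^2)/s_total^2)
sum(item variances) = 9.8
k/(k-1) = 5/4 = 1.25
1 - 9.8/30.1 = 1 - 0.325581 = 0.674419
alpha = 1.25 * 0.674419
= 0.8430


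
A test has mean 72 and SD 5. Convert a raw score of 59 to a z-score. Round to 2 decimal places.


z = (X - mu) / sigma
= (59 - 72) / 5
= -13 / 5
= -2.60


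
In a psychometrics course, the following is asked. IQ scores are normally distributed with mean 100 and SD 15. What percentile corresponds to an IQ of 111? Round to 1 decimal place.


z = (IQ - mean) / SD
z = (111 - 100) / 15 = 0.7333
Percentile = Phi(0.7333) * 100
Phi(0.7333) = 0.768312
= 76.8


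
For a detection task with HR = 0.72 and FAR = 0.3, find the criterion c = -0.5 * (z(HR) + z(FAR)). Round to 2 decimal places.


c = -0.5 * (z(HR) + z(FAR))
z(0.72) = 0.5828
z(0.3) = -0.5244
c = -0.5 * (0.5828 + -0.5244)
= -0.5 * 0.0584
= -0.03


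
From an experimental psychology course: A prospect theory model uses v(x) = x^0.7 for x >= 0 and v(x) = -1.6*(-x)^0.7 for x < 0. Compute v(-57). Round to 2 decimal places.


Since x = -57 < 0, use v(x) = -lambda*(-x)^alpha
(-x) = 57
57^0.7 = 16.9478
v(-57) = -1.6 * 16.9478
= -27.12


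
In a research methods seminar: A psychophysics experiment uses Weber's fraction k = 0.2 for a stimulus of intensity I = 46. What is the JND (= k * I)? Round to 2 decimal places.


JND = k * I
JND = 0.2 * 46
= 9.20


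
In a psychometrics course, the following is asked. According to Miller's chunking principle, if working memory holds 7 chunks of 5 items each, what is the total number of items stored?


Total items = chunks * items_per_chunk
= 7 * 5
= 35


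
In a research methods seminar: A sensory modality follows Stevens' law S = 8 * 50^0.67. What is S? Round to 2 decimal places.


S = 8 * 50^0.67
50^0.67 = 13.7502
S = 8 * 13.7502
= 110.00


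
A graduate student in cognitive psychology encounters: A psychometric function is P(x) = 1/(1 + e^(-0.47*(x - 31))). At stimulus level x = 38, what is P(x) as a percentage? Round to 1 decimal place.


P(x) = 1/(1 + e^(-0.47*(38 - 31)))
Exponent = -0.47 * 7 = -3.29
e^(-3.29) = 0.037254
P = 1/(1 + 0.037254) = 0.964084
Percentage = 96.4


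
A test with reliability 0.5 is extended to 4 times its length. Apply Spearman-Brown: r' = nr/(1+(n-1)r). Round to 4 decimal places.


r_new = n*r / (1 + (n-1)*r)
Numerator = 4 * 0.5 = 2.0
Denominator = 1 + 3 * 0.5 = 2.5
r_new = 2.0 / 2.5
= 0.8000


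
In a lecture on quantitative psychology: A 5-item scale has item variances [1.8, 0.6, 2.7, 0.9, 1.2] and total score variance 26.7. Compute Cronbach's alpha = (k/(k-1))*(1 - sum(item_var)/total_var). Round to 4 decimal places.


alpha = (k/(k-1)) * (1 - sum(s_i^2)/s_total^2)
sum(item variances) = 7.2
k/(k-1) = 5/4 = 1.25
1 - 7.2/26.7 = 1 - 0.269663 = 0.730337
alpha = 1.25 * 0.730337
= 0.9129


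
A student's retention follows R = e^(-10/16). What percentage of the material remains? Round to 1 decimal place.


R = e^(-t/S)
-t/S = -10/16 = -0.625
R = e^(-0.625) = 0.535261
Percentage = 0.535261 * 100
= 53.5


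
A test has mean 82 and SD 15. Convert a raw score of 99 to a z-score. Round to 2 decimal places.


z = (X - mu) / sigma
= (99 - 82) / 15
= 17 / 15
= 1.13


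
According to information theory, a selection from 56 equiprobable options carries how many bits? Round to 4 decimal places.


H = log2(n)
H = log2(56)
= 5.8074


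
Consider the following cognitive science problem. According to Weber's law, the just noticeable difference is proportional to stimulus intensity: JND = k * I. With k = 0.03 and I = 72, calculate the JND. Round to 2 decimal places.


JND = k * I
JND = 0.03 * 72
= 2.16


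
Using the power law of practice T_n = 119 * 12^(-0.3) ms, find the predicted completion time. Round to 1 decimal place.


T_n = 119 * 12^(-0.3)
12^(-0.3) = 0.47451
T_n = 119 * 0.47451
= 56.5 ms


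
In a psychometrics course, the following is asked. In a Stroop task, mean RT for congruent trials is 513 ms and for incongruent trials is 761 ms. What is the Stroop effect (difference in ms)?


Stroop effect = RT(incongruent) - RT(congruent)
= 761 - 513
= 248 ms


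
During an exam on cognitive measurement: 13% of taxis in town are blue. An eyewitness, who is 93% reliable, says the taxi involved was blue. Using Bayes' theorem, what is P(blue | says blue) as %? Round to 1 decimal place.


P(blue | says blue) = P(says blue | blue)*P(blue) / [P(says blue | blue)*P(blue) + P(says blue | not blue)*P(not blue)]
Numerator = 0.93 * 0.13 = 0.1209
False identification = 0.07 * 0.87 = 0.0609
P = 0.1209 / (0.1209 + 0.0609)
= 0.1209 / 0.1818
As percentage = 66.5


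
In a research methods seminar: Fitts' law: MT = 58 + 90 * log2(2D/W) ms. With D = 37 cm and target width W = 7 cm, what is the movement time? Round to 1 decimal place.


MT = 58 + 90 * log2(2*37/7)
2D/W = 10.571429
log2(10.571429) = 3.4021
MT = 58 + 90 * 3.4021
= 364.2 ms


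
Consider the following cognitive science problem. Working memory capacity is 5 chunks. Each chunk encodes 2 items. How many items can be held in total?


Total items = chunks * items_per_chunk
= 5 * 2
= 10


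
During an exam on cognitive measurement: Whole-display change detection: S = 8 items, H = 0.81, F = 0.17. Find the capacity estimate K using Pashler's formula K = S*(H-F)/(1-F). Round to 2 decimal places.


K = S * (H - F) / (1 - F)
H - F = 0.64
1 - F = 0.83
K = 8 * 0.64 / 0.83
= 6.17


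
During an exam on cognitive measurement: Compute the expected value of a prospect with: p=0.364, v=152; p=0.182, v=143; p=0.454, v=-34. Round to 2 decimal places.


EU = sum(p_i * v_i)
0.364 * 152 = 55.328
0.182 * 143 = 26.026
0.454 * -34 = -15.436
EU = 55.328 + 26.026 + -15.436
= 65.92


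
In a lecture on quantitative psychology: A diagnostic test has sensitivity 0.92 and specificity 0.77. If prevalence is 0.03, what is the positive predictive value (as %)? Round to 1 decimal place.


PPV = (sens * prev) / (sens * prev + (1-spec) * (1-prev))
Numerator = 0.92 * 0.03 = 0.0276
P(positive and no disease) = (1 - spec) * (1 - prev) = (1 - 0.77) * (1 - 0.03) = 0.2231
Denominator = 0.0276 + 0.2231 = 0.2507
PPV = 0.0276 / 0.2507 = 0.110092
As percentage = 11.0


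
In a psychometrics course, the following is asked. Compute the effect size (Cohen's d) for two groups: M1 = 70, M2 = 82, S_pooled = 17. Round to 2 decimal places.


Cohen's d = (M1 - M2) / S_pooled
= (70 - 82) / 17
= -12 / 17
= -0.71


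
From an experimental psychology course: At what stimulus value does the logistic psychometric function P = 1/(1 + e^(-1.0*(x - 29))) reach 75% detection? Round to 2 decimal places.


At P = 0.75: 0.75 = 1/(1 + e^(-k*(x-x0)))
Solving: e^(-k*(x-x0)) = 1/3
x = x0 + ln(3)/k
ln(3) = 1.0986
x = 29 + 1.0986/1.0
= 29 + 1.0986
= 30.10


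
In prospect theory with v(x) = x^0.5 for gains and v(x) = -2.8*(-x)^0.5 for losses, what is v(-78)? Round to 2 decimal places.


Since x = -78 < 0, use v(x) = -lambda*(-x)^alpha
(-x) = 78
78^0.5 = 8.8318
v(-78) = -2.8 * 8.8318
= -24.73


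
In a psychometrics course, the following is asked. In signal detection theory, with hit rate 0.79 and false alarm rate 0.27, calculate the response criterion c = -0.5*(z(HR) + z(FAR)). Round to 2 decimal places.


c = -0.5 * (z(HR) + z(FAR))
z(0.79) = 0.8064
z(0.27) = -0.6128
c = -0.5 * (0.8064 + -0.6128)
= -0.5 * 0.1936
= -0.10


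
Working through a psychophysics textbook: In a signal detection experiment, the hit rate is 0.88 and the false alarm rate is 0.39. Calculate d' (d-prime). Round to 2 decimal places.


d' = z(HR) - z(FAR)
z(0.88) = 1.175
z(0.39) = -0.2793
d' = 1.175 - -0.2793
= 1.45


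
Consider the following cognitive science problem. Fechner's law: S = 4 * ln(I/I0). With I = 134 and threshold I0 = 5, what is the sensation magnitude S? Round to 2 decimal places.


S = 4 * ln(134/5)
I/I0 = 26.8
ln(26.8) = 3.2884
S = 4 * 3.2884
= 13.15


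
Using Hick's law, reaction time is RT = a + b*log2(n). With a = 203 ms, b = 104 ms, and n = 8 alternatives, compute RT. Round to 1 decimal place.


RT = 203 + 104 * log2(8)
log2(8) = 3.0
RT = 203 + 104 * 3.0
= 203 + 312.0
= 515.0 ms


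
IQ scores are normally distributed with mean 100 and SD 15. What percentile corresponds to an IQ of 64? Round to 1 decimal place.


z = (IQ - mean) / SD
z = (64 - 100) / 15 = -2.4
Percentile = Phi(-2.4) * 100
Phi(-2.4) = 0.008198
= 0.8


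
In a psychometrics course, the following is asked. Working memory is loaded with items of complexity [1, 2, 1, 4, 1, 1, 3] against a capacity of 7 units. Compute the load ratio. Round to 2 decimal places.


Total complexity = 1 + 2 + 1 + 4 + 1 + 1 + 3 = 13
Load = total / capacity = 13 / 7
= 1.86


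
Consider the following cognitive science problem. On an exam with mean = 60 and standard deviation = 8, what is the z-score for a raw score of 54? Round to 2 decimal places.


z = (X - mu) / sigma
= (54 - 60) / 8
= -6 / 8
= -0.75


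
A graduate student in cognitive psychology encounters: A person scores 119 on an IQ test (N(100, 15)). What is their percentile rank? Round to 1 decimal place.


z = (IQ - mean) / SD
z = (119 - 100) / 15 = 1.2667
Percentile = Phi(1.2667) * 100
Phi(1.2667) = 0.897369
= 89.7


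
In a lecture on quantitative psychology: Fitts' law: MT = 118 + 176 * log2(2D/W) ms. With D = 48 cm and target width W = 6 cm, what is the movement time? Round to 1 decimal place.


MT = 118 + 176 * log2(2*48/6)
2D/W = 16.0
log2(16.0) = 4.0
MT = 118 + 176 * 4.0
= 822.0 ms


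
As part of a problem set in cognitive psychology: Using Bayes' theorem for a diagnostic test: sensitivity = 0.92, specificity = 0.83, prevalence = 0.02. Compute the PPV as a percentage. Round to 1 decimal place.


PPV = (sens * prev) / (sens * prev + (1-spec) * (1-prev))
Numerator = 0.92 * 0.02 = 0.0184
P(positive and no disease) = (1 - spec) * (1 - prev) = (1 - 0.83) * (1 - 0.02) = 0.1666
Denominator = 0.0184 + 0.1666 = 0.185
PPV = 0.0184 / 0.185 = 0.099459
As percentage = 9.9


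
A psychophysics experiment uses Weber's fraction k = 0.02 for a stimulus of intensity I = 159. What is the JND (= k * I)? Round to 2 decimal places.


JND = k * I
JND = 0.02 * 159
= 3.18


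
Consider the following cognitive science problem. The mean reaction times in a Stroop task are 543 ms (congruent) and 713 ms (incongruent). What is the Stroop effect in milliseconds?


Stroop effect = RT(incongruent) - RT(congruent)
= 713 - 543
= 170 ms


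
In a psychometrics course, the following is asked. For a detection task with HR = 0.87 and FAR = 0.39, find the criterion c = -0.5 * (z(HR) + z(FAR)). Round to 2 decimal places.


c = -0.5 * (z(HR) + z(FAR))
z(0.87) = 1.1264
z(0.39) = -0.2793
c = -0.5 * (1.1264 + -0.2793)
= -0.5 * 0.8471
= -0.42


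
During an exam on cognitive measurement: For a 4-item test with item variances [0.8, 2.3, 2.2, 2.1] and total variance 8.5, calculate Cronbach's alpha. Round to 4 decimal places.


alpha = (k/(k-1)) * (1 - sum(s_i^2)/s_total^2)
sum(item variances) = 7.4
k/(k-1) = 4/3 = 1.333333
1 - 7.4/8.5 = 1 - 0.870588 = 0.129412
alpha = 1.333333 * 0.129412
= 0.1725


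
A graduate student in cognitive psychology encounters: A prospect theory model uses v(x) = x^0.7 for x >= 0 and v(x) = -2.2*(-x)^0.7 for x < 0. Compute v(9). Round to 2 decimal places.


Since x = 9 >= 0, use v(x) = x^0.7
9^0.7 = 4.6555
v(9) = 4.66


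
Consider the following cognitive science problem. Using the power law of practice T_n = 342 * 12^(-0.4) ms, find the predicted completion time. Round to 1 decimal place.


T_n = 342 * 12^(-0.4)
12^(-0.4) = 0.370107
T_n = 342 * 0.370107
= 126.6 ms


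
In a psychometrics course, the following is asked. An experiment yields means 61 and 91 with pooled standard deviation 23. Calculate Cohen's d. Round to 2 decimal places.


Cohen's d = (M1 - M2) / S_pooled
= (61 - 91) / 23
= -30 / 23
= -1.30


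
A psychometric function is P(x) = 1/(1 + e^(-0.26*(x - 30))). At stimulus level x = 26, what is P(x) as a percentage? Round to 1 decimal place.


P(x) = 1/(1 + e^(-0.26*(26 - 30)))
Exponent = -0.26 * -4 = 1.04
e^(1.04) = 2.829217
P = 1/(1 + 2.829217) = 0.26115
Percentage = 26.1


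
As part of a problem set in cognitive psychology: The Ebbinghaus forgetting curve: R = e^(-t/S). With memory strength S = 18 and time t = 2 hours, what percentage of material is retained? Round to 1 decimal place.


R = e^(-t/S)
-t/S = -2/18 = -0.111111
R = e^(-0.111111) = 0.894839
Percentage = 0.894839 * 100
= 89.5


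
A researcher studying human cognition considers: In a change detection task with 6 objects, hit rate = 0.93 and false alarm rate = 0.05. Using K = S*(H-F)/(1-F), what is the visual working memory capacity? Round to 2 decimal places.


K = S * (H - F) / (1 - F)
H - F = 0.88
1 - F = 0.95
K = 6 * 0.88 / 0.95
= 5.56


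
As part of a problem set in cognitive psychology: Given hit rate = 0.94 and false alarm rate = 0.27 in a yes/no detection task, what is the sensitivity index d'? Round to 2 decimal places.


d' = z(HR) - z(FAR)
z(0.94) = 1.5548
z(0.27) = -0.6128
d' = 1.5548 - -0.6128
= 2.17


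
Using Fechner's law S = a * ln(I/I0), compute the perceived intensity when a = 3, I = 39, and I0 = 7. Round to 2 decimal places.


S = 3 * ln(39/7)
I/I0 = 5.571429
ln(5.571429) = 1.7177
S = 3 * 1.7177
= 5.15


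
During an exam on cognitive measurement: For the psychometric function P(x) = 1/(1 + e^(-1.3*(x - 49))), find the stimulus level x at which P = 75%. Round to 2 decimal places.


At P = 0.75: 0.75 = 1/(1 + e^(-k*(x-x0)))
Solving: e^(-k*(x-x0)) = 1/3
x = x0 + ln(3)/k
ln(3) = 1.0986
x = 49 + 1.0986/1.3
= 49 + 0.8451
= 49.85


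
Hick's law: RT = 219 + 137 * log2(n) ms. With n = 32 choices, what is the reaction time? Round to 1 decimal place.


RT = 219 + 137 * log2(32)
log2(32) = 5.0
RT = 219 + 137 * 5.0
= 219 + 685.0
= 904.0 ms


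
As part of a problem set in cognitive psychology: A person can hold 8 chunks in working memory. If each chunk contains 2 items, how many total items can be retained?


Total items = chunks * items_per_chunk
= 8 * 2
= 16


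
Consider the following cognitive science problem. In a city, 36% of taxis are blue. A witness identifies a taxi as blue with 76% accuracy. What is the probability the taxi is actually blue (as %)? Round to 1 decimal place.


P(blue | says blue) = P(says blue | blue)*P(blue) / [P(says blue | blue)*P(blue) + P(says blue | not blue)*P(not blue)]
Numerator = 0.76 * 0.36 = 0.2736
False identification = 0.24 * 0.64 = 0.1536
P = 0.2736 / (0.2736 + 0.1536)
= 0.2736 / 0.4272
As percentage = 64.0


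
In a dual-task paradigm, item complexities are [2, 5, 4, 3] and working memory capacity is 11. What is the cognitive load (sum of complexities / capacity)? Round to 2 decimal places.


Total complexity = 2 + 5 + 4 + 3 = 14
Load = total / capacity = 14 / 11
= 1.27


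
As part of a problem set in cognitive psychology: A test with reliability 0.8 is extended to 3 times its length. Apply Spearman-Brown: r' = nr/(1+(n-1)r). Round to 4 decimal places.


r_new = n*r / (1 + (n-1)*r)
Numerator = 3 * 0.8 = 2.4
Denominator = 1 + 2 * 0.8 = 2.6
r_new = 2.4 / 2.6
= 0.9231


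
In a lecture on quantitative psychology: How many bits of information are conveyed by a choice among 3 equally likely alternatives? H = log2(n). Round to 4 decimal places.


H = log2(n)
H = log2(3)
= 1.5850


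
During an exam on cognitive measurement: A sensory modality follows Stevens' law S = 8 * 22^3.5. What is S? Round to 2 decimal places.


S = 8 * 22^3.5
22^3.5 = 49943.547
S = 8 * 49943.547
= 399548.38


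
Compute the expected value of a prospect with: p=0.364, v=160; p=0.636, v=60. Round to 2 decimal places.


EU = sum(p_i * v_i)
0.364 * 160 = 58.24
0.636 * 60 = 38.16
EU = 58.24 + 38.16
= 96.40


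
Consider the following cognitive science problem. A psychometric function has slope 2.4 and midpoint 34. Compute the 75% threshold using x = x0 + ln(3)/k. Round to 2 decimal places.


At P = 0.75: 0.75 = 1/(1 + e^(-k*(x-x0)))
Solving: e^(-k*(x-x0)) = 1/3
x = x0 + ln(3)/k
ln(3) = 1.0986
x = 34 + 1.0986/2.4
= 34 + 0.4578
= 34.46


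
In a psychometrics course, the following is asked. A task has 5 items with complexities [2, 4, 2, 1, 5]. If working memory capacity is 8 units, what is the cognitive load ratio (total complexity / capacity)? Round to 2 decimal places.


Total complexity = 2 + 4 + 2 + 1 + 5 = 14
Load = total / capacity = 14 / 8
= 1.75


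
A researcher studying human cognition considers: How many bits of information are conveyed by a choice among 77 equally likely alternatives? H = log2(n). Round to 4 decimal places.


H = log2(n)
H = log2(77)
= 6.2668


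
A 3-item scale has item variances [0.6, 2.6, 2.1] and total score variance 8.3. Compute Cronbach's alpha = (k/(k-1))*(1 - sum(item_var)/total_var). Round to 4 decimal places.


alpha = (k/(k-1)) * (1 - sum(s_i^2)/s_total^2)
sum(item variances) = 5.3
k/(k-1) = 3/2 = 1.5
1 - 5.3/8.3 = 1 - 0.638554 = 0.361446
alpha = 1.5 * 0.361446
= 0.5422


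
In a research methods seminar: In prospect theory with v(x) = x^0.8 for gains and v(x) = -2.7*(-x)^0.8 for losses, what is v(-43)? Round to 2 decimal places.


Since x = -43 < 0, use v(x) = -lambda*(-x)^alpha
(-x) = 43
43^0.8 = 20.2663
v(-43) = -2.7 * 20.2663
= -54.72


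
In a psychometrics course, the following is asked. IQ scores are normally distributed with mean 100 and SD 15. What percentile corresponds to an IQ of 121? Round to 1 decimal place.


z = (IQ - mean) / SD
z = (121 - 100) / 15 = 1.4
Percentile = Phi(1.4) * 100
Phi(1.4) = 0.919243
= 91.9


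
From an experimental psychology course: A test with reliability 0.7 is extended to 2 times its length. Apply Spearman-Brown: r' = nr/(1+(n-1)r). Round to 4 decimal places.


r_new = n*r / (1 + (n-1)*r)
Numerator = 2 * 0.7 = 1.4
Denominator = 1 + 1 * 0.7 = 1.7
r_new = 1.4 / 1.7
= 0.8235


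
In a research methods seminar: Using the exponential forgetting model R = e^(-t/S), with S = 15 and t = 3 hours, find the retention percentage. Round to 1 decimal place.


R = e^(-t/S)
-t/S = -3/15 = -0.2
R = e^(-0.2) = 0.818731
Percentage = 0.818731 * 100
= 81.9


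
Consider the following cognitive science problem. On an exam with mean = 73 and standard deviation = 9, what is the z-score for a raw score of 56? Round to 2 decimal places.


z = (X - mu) / sigma
= (56 - 73) / 9
= -17 / 9
= -1.89


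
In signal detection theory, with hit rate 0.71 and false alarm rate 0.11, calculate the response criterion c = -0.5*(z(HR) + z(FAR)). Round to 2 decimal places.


c = -0.5 * (z(HR) + z(FAR))
z(0.71) = 0.5534
z(0.11) = -1.2265
c = -0.5 * (0.5534 + -1.2265)
= -0.5 * -0.6731
= 0.34


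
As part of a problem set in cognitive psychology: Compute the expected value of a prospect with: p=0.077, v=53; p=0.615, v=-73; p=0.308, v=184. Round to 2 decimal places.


EU = sum(p_i * v_i)
0.077 * 53 = 4.081
0.615 * -73 = -44.895
0.308 * 184 = 56.672
EU = 4.081 + -44.895 + 56.672
= 15.86


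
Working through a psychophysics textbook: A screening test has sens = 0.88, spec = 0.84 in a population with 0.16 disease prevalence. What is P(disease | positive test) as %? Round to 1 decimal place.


PPV = (sens * prev) / (sens * prev + (1-spec) * (1-prev))
Numerator = 0.88 * 0.16 = 0.1408
P(positive and no disease) = (1 - spec) * (1 - prev) = (1 - 0.84) * (1 - 0.16) = 0.1344
Denominator = 0.1408 + 0.1344 = 0.2752
PPV = 0.1408 / 0.2752 = 0.511628
As percentage = 51.2


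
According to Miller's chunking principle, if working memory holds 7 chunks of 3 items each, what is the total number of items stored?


Total items = chunks * items_per_chunk
= 7 * 3
= 21


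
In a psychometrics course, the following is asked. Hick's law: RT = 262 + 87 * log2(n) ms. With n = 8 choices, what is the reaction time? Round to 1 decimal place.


RT = 262 + 87 * log2(8)
log2(8) = 3.0
RT = 262 + 87 * 3.0
= 262 + 261.0
= 523.0 ms


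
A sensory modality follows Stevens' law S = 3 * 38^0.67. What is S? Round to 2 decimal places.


S = 3 * 38^0.67
38^0.67 = 11.4408
S = 3 * 11.4408
= 34.32


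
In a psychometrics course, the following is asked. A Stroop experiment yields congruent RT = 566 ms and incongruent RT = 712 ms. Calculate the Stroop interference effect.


Stroop effect = RT(incongruent) - RT(congruent)
= 712 - 566
= 146 ms


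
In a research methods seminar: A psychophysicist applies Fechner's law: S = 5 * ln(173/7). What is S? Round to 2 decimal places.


S = 5 * ln(173/7)
I/I0 = 24.714286
ln(24.714286) = 3.2074
S = 5 * 3.2074
= 16.04


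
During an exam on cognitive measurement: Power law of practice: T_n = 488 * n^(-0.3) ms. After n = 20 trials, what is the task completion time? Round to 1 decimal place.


T_n = 488 * 20^(-0.3)
20^(-0.3) = 0.407091
T_n = 488 * 0.407091
= 198.7 ms


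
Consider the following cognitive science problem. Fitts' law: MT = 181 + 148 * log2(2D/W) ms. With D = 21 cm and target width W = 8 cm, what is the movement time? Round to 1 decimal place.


MT = 181 + 148 * log2(2*21/8)
2D/W = 5.25
log2(5.25) = 2.3923
MT = 181 + 148 * 2.3923
= 535.1 ms


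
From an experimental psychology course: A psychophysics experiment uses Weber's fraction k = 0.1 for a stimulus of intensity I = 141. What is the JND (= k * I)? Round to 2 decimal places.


JND = k * I
JND = 0.1 * 141
= 14.10


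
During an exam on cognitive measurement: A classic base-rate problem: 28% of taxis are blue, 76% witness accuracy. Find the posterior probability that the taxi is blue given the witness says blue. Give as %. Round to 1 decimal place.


P(blue | says blue) = P(says blue | blue)*P(blue) / [P(says blue | blue)*P(blue) + P(says blue | not blue)*P(not blue)]
Numerator = 0.76 * 0.28 = 0.2128
False identification = 0.24 * 0.72 = 0.1728
P = 0.2128 / (0.2128 + 0.1728)
= 0.2128 / 0.3856
As percentage = 55.2


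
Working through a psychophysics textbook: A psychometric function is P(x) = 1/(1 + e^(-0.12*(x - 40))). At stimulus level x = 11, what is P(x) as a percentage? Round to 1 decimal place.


P(x) = 1/(1 + e^(-0.12*(11 - 40)))
Exponent = -0.12 * -29 = 3.48
e^(3.48) = 32.459722
P = 1/(1 + 32.459722) = 0.029887
Percentage = 3.0


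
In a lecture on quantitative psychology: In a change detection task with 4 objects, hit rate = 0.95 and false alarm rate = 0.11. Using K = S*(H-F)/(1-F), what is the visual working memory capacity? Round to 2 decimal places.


K = S * (H - F) / (1 - F)
H - F = 0.84
1 - F = 0.89
K = 4 * 0.84 / 0.89
= 3.78


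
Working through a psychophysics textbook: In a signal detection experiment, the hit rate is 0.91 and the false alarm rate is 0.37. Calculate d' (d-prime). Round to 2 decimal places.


d' = z(HR) - z(FAR)
z(0.91) = 1.3408
z(0.37) = -0.3319
d' = 1.3408 - -0.3319
= 1.67


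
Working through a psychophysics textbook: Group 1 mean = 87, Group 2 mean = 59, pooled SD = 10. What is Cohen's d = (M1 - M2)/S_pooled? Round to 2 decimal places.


Cohen's d = (M1 - M2) / S_pooled
= (87 - 59) / 10
= 28 / 10
= 2.80


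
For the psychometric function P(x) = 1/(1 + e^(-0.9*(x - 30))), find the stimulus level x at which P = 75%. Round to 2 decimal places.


At P = 0.75: 0.75 = 1/(1 + e^(-k*(x-x0)))
Solving: e^(-k*(x-x0)) = 1/3
x = x0 + ln(3)/k
ln(3) = 1.0986
x = 30 + 1.0986/0.9
= 30 + 1.2207
= 31.22


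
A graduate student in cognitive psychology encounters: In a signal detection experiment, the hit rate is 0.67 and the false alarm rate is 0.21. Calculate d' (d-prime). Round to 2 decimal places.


d' = z(HR) - z(FAR)
z(0.67) = 0.4399
z(0.21) = -0.8064
d' = 0.4399 - -0.8064
= 1.25


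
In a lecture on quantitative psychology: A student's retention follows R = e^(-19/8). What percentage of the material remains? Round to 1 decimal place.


R = e^(-t/S)
-t/S = -19/8 = -2.375
R = e^(-2.375) = 0.093014
Percentage = 0.093014 * 100
= 9.3


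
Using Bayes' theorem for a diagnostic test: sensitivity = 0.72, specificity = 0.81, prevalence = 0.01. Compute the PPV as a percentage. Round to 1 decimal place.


PPV = (sens * prev) / (sens * prev + (1-spec) * (1-prev))
Numerator = 0.72 * 0.01 = 0.0072
P(positive and no disease) = (1 - spec) * (1 - prev) = (1 - 0.81) * (1 - 0.01) = 0.1881
Denominator = 0.0072 + 0.1881 = 0.1953
PPV = 0.0072 / 0.1953 = 0.036866
As percentage = 3.7


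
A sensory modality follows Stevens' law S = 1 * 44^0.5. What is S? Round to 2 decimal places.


S = 1 * 44^0.5
44^0.5 = 6.6332
S = 1 * 6.6332
= 6.63


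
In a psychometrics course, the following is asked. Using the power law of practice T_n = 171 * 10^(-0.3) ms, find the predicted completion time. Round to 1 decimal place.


T_n = 171 * 10^(-0.3)
10^(-0.3) = 0.501187
T_n = 171 * 0.501187
= 85.7 ms


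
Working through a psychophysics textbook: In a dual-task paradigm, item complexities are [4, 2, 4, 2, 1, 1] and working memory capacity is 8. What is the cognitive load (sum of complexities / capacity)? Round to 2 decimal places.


Total complexity = 4 + 2 + 4 + 2 + 1 + 1 = 14
Load = total / capacity = 14 / 8
= 1.75


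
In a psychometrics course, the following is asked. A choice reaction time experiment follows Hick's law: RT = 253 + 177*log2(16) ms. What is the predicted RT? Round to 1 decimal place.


RT = 253 + 177 * log2(16)
log2(16) = 4.0
RT = 253 + 177 * 4.0
= 253 + 708.0
= 961.0 ms


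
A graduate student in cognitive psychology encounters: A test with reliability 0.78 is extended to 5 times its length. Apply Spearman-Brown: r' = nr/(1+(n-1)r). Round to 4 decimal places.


r_new = n*r / (1 + (n-1)*r)
Numerator = 5 * 0.78 = 3.9
Denominator = 1 + 4 * 0.78 = 4.12
r_new = 3.9 / 4.12
= 0.9466


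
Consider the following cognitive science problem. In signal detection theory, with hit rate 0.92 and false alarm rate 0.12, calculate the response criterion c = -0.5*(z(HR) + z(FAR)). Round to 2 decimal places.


c = -0.5 * (z(HR) + z(FAR))
z(0.92) = 1.4051
z(0.12) = -1.175
c = -0.5 * (1.4051 + -1.175)
= -0.5 * 0.2301
= -0.12
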